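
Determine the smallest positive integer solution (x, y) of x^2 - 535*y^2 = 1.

(x, y) = (1618804, 69987)

First expand sqrt(535) as a continued fraction. With x_i = (sqrt(535) + m_i)/d_i and (m_0, d_0) = (0, 1): a_0 = floor(sqrt(535)) = 23, since 23^2 = 529 <= 535 < 576 = 24^2.
Iterate m_{i+1} = d_i*a_i - m_i, d_{i+1} = (535 - m_{i+1}^2)/d_i, a_{i+1} = floor((a_0 + m_{i+1})/d_{i+1}):
  m_1 = 1*23 - 0 = 23, d_1 = (535 - 23^2)/1 = 6/1 = 6, a_1 = floor((23 + 23)/6) = 7.
  m_2 = 6*7 - 23 = 19, d_2 = (535 - 19^2)/6 = 174/6 = 29, a_2 = floor((23 + 19)/29) = 1.
  m_3 = 29*1 - 19 = 10, d_3 = (535 - 10^2)/29 = 435/29 = 15, a_3 = floor((23 + 10)/15) = 2.
  m_4 = 15*2 - 10 = 20, d_4 = (535 - 20^2)/15 = 135/15 = 9, a_4 = floor((23 + 20)/9) = 4.
  m_5 = 9*4 - 20 = 16, d_5 = (535 - 16^2)/9 = 279/9 = 31, a_5 = floor((23 + 16)/31) = 1.
  m_6 = 31*1 - 16 = 15, d_6 = (535 - 15^2)/31 = 310/31 = 10, a_6 = floor((23 + 15)/10) = 3.
  m_7 = 10*3 - 15 = 15, d_7 = (535 - 15^2)/10 = 310/10 = 31, a_7 = floor((23 + 15)/31) = 1.
  m_8 = 31*1 - 15 = 16, d_8 = (535 - 16^2)/31 = 279/31 = 9, a_8 = floor((23 + 16)/9) = 4.
  m_9 = 9*4 - 16 = 20, d_9 = (535 - 20^2)/9 = 135/9 = 15, a_9 = floor((23 + 20)/15) = 2.
  m_10 = 15*2 - 20 = 10, d_10 = (535 - 10^2)/15 = 435/15 = 29, a_10 = floor((23 + 10)/29) = 1.
  m_11 = 29*1 - 10 = 19, d_11 = (535 - 19^2)/29 = 174/29 = 6, a_11 = floor((23 + 19)/6) = 7.
  m_12 = 6*7 - 19 = 23, d_12 = (535 - 23^2)/6 = 6/6 = 1, a_12 = floor((23 + 23)/1) = 46.
  m_13 = 1*46 - 23 = 23, d_13 = (535 - 23^2)/1 = 6/1 = 6: (m_13, d_13) = (m_1, d_1) = (23, 6), so from here the quotients repeat a_1, ..., a_12; the period length is 12.
So sqrt(535) = [23; (7, 1, 2, 4, 1, 3, 1, 4, 2, 1, 7, 46)] with period length k = 12.
k is even, so the fundamental solution of x^2 - 535y^2 = 1 is (p_{k-1}, q_{k-1}) = (p_11, q_11); compute convergents through index 11.
Convergents (p_i = a_i*p_{i-1} + p_{i-2}, q_i = a_i*q_{i-1} + q_{i-2} with p_{-2}=0, p_{-1}=1, q_{-2}=1, q_{-1}=0):
  i=0: a_0=23, p_0 = 23*1 + 0 = 23, q_0 = 23*0 + 1 = 1.
  i=1: a_1=7, p_1 = 7*23 + 1 = 162, q_1 = 7*1 + 0 = 7.
  i=2: a_2=1, p_2 = 1*162 + 23 = 185, q_2 = 1*7 + 1 = 8.
  i=3: a_3=2, p_3 = 2*185 + 162 = 532, q_3 = 2*8 + 7 = 23.
  i=4: a_4=4, p_4 = 4*532 + 185 = 2313, q_4 = 4*23 + 8 = 100.
  i=5: a_5=1, p_5 = 1*2313 + 532 = 2845, q_5 = 1*100 + 23 = 123.
  i=6: a_6=3, p_6 = 3*2845 + 2313 = 10848, q_6 = 3*123 + 100 = 469.
  i=7: a_7=1, p_7 = 1*10848 + 2845 = 13693, q_7 = 1*469 + 123 = 592.
  i=8: a_8=4, p_8 = 4*13693 + 10848 = 65620, q_8 = 4*592 + 469 = 2837.
  i=9: a_9=2, p_9 = 2*65620 + 13693 = 144933, q_9 = 2*2837 + 592 = 6266.
  i=10: a_10=1, p_10 = 1*144933 + 65620 = 210553, q_10 = 1*6266 + 2837 = 9103.
  i=11: a_11=7, p_11 = 7*210553 + 144933 = 1618804, q_11 = 7*9103 + 6266 = 69987.
Check: 1618804^2 - 535*69987^2 = 2620526390416 - 2620526390415 = 1, so (x, y) = (1618804, 69987) solves the equation, and by the theorem it is the least positive solution.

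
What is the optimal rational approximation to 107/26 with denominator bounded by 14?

Expand x = 107/26 as a continued fraction with the Euclidean algorithm:
  107 = 4*26 + 3, so a_0 = 4.
  26 = 8*3 + 2, so a_1 = 8.
  3 = 1*2 + 1, so a_2 = 1.
  2 = 2*1 + 0, so a_3 = 2.
so x = [4; 8, 1, 2].
Convergents (p_i = a_i*p_{i-1} + p_{i-2}, q_i = a_i*q_{i-1} + q_{i-2} with p_{-2}=0, p_{-1}=1, q_{-2}=1, q_{-1}=0), until the denominator exceeds 14:
  i=0: a_0=4, p_0 = 4*1 + 0 = 4, q_0 = 4*0 + 1 = 1.
  i=1: a_1=8, p_1 = 8*4 + 1 = 33, q_1 = 8*1 + 0 = 8.
  i=2: a_2=1, p_2 = 1*33 + 4 = 37, q_2 = 1*8 + 1 = 9.
  i=3: a_3=2, p_3 = 2*37 + 33 = 107, q_3 = 2*9 + 8 = 26.
q_3 = 26 > 14, so the last convergent with denominator <= 14 is p_2/q_2 = 37/9.
The closest fraction with denominator <= 14 is either p_2/q_2 or the intermediate fraction (k*p_2 + p_1)/(k*q_2 + q_1) with the largest k >= 1 whose denominator stays <= 14; these approach x as k grows, and every other convergent or intermediate fraction in range is farther away.
Largest k: floor((14 - q_1)/q_2) = floor((14 - 8)/9) = 0.
Since k = 0, no intermediate fraction beyond p_2/q_2 has denominator <= 14, so the convergent 37/9 is the closest (its error is |107*9 - 37*26|/(26*9) = 1/234).

37/9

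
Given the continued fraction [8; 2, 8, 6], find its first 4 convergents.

Using the convergent recurrence p_i = a_i*p_{i-1} + p_{i-2}, q_i = a_i*q_{i-1} + q_{i-2} with p_{-2}=0, p_{-1}=1, q_{-2}=1, q_{-1}=0:
  i=0: a_0=8, p_0 = 8*1 + 0 = 8, q_0 = 8*0 + 1 = 1.
  i=1: a_1=2, p_1 = 2*8 + 1 = 17, q_1 = 2*1 + 0 = 2.
  i=2: a_2=8, p_2 = 8*17 + 8 = 144, q_2 = 8*2 + 1 = 17.
  i=3: a_3=6, p_3 = 6*144 + 17 = 881, q_3 = 6*17 + 2 = 104.

8/1, 17/2, 144/17, 881/104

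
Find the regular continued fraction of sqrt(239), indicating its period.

[15; (2, 5, 1, 2, 4, 15, 4, 2, 1, 5, 2, 30)]

Write x_i = (sqrt(239) + m_i)/d_i with (m_0, d_0) = (0, 1). a_0 = floor(sqrt(239)) = 15, since 15^2 = 225 <= 239 < 256 = 16^2.
Iterate m_{i+1} = d_i*a_i - m_i, d_{i+1} = (239 - m_{i+1}^2)/d_i, a_{i+1} = floor((a_0 + m_{i+1})/d_{i+1}):
  m_1 = 1*15 - 0 = 15, d_1 = (239 - 15^2)/1 = 14/1 = 14, a_1 = floor((15 + 15)/14) = 2.
  m_2 = 14*2 - 15 = 13, d_2 = (239 - 13^2)/14 = 70/14 = 5, a_2 = floor((15 + 13)/5) = 5.
  m_3 = 5*5 - 13 = 12, d_3 = (239 - 12^2)/5 = 95/5 = 19, a_3 = floor((15 + 12)/19) = 1.
  m_4 = 19*1 - 12 = 7, d_4 = (239 - 7^2)/19 = 190/19 = 10, a_4 = floor((15 + 7)/10) = 2.
  m_5 = 10*2 - 7 = 13, d_5 = (239 - 13^2)/10 = 70/10 = 7, a_5 = floor((15 + 13)/7) = 4.
  m_6 = 7*4 - 13 = 15, d_6 = (239 - 15^2)/7 = 14/7 = 2, a_6 = floor((15 + 15)/2) = 15.
  m_7 = 2*15 - 15 = 15, d_7 = (239 - 15^2)/2 = 14/2 = 7, a_7 = floor((15 + 15)/7) = 4.
  m_8 = 7*4 - 15 = 13, d_8 = (239 - 13^2)/7 = 70/7 = 10, a_8 = floor((15 + 13)/10) = 2.
  m_9 = 10*2 - 13 = 7, d_9 = (239 - 7^2)/10 = 190/10 = 19, a_9 = floor((15 + 7)/19) = 1.
  m_10 = 19*1 - 7 = 12, d_10 = (239 - 12^2)/19 = 95/19 = 5, a_10 = floor((15 + 12)/5) = 5.
  m_11 = 5*5 - 12 = 13, d_11 = (239 - 13^2)/5 = 70/5 = 14, a_11 = floor((15 + 13)/14) = 2.
  m_12 = 14*2 - 13 = 15, d_12 = (239 - 15^2)/14 = 14/14 = 1, a_12 = floor((15 + 15)/1) = 30.
  m_13 = 1*30 - 15 = 15, d_13 = (239 - 15^2)/1 = 14/1 = 14: (m_13, d_13) = (m_1, d_1) = (15, 14), so from here the quotients repeat a_1, ..., a_12; the period length is 12.
Hence the expansion of sqrt(239) is a_0 = 15 followed by the repeating block 2, 5, 1, 2, 4, 15, 4, 2, 1, 5, 2, 30 (period 12).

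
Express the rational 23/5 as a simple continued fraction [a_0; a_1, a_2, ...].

Run the Euclidean algorithm on 23 and 5; the successive quotients are the partial quotients a_0, a_1, ... (each step inverts the fractional part left over by the previous one):
  23 = 4*5 + 3, so a_0 = 4.
  5 = 1*3 + 2, so a_1 = 1.
  3 = 1*2 + 1, so a_2 = 1.
  2 = 2*1 + 0, so a_3 = 2.
The remainder reaches 0 after 4 divisions, so the expansion has 4 partial quotients, read off in order.

[4; 1, 1, 2]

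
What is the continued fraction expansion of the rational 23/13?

[1; 1, 3, 3]

Run the Euclidean algorithm on 23 and 13; the successive quotients are the partial quotients a_0, a_1, ... (each step inverts the fractional part left over by the previous one):
  23 = 1*13 + 10, so a_0 = 1.
  13 = 1*10 + 3, so a_1 = 1.
  10 = 3*3 + 1, so a_2 = 3.
  3 = 3*1 + 0, so a_3 = 3.
The remainder reaches 0 after 4 divisions, so the expansion has 4 partial quotients, read off in order.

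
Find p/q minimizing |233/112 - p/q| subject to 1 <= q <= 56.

52/25

Expand x = 233/112 as a continued fraction with the Euclidean algorithm:
  233 = 2*112 + 9, so a_0 = 2.
  112 = 12*9 + 4, so a_1 = 12.
  9 = 2*4 + 1, so a_2 = 2.
  4 = 4*1 + 0, so a_3 = 4.
so x = [2; 12, 2, 4].
Convergents (p_i = a_i*p_{i-1} + p_{i-2}, q_i = a_i*q_{i-1} + q_{i-2} with p_{-2}=0, p_{-1}=1, q_{-2}=1, q_{-1}=0), until the denominator exceeds 56:
  i=0: a_0=2, p_0 = 2*1 + 0 = 2, q_0 = 2*0 + 1 = 1.
  i=1: a_1=12, p_1 = 12*2 + 1 = 25, q_1 = 12*1 + 0 = 12.
  i=2: a_2=2, p_2 = 2*25 + 2 = 52, q_2 = 2*12 + 1 = 25.
  i=3: a_3=4, p_3 = 4*52 + 25 = 233, q_3 = 4*25 + 12 = 112.
q_3 = 112 > 56, so the last convergent with denominator <= 56 is p_2/q_2 = 52/25.
The closest fraction with denominator <= 56 is either p_2/q_2 or the intermediate fraction (k*p_2 + p_1)/(k*q_2 + q_1) with the largest k >= 1 whose denominator stays <= 56; these approach x as k grows, and every other convergent or intermediate fraction in range is farther away.
Largest k: floor((56 - q_1)/q_2) = floor((56 - 12)/25) = 1.
That gives (1*52 + 25)/(1*25 + 12) = 77/37.
Compare the errors: |x - 52/25| = |233*25 - 52*112|/(112*25) = 1/2800, and |x - 77/37| = |233*37 - 77*112|/(112*37) = 3/4144.
Cross-multiplying, 1*4144 = 4144 < 8400 = 3*2800, so 1/2800 is smaller: the convergent 52/25 is closer to x than 77/37.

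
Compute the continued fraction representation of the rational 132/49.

Run the Euclidean algorithm on 132 and 49; the successive quotients are the partial quotients a_0, a_1, ... (each step inverts the fractional part left over by the previous one):
  132 = 2*49 + 34, so a_0 = 2.
  49 = 1*34 + 15, so a_1 = 1.
  34 = 2*15 + 4, so a_2 = 2.
  15 = 3*4 + 3, so a_3 = 3.
  4 = 1*3 + 1, so a_4 = 1.
  3 = 3*1 + 0, so a_5 = 3.
The remainder reaches 0 after 6 divisions, so the expansion has 6 partial quotients, read off in order.

[2; 1, 2, 3, 1, 3]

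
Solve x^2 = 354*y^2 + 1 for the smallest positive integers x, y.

(x, y) = (258065, 13716)

First expand sqrt(354) as a continued fraction. With x_i = (sqrt(354) + m_i)/d_i and (m_0, d_0) = (0, 1): a_0 = floor(sqrt(354)) = 18, since 18^2 = 324 <= 354 < 361 = 19^2.
Iterate m_{i+1} = d_i*a_i - m_i, d_{i+1} = (354 - m_{i+1}^2)/d_i, a_{i+1} = floor((a_0 + m_{i+1})/d_{i+1}):
  m_1 = 1*18 - 0 = 18, d_1 = (354 - 18^2)/1 = 30/1 = 30, a_1 = floor((18 + 18)/30) = 1.
  m_2 = 30*1 - 18 = 12, d_2 = (354 - 12^2)/30 = 210/30 = 7, a_2 = floor((18 + 12)/7) = 4.
  m_3 = 7*4 - 12 = 16, d_3 = (354 - 16^2)/7 = 98/7 = 14, a_3 = floor((18 + 16)/14) = 2.
  m_4 = 14*2 - 16 = 12, d_4 = (354 - 12^2)/14 = 210/14 = 15, a_4 = floor((18 + 12)/15) = 2.
  m_5 = 15*2 - 12 = 18, d_5 = (354 - 18^2)/15 = 30/15 = 2, a_5 = floor((18 + 18)/2) = 18.
  m_6 = 2*18 - 18 = 18, d_6 = (354 - 18^2)/2 = 30/2 = 15, a_6 = floor((18 + 18)/15) = 2.
  m_7 = 15*2 - 18 = 12, d_7 = (354 - 12^2)/15 = 210/15 = 14, a_7 = floor((18 + 12)/14) = 2.
  m_8 = 14*2 - 12 = 16, d_8 = (354 - 16^2)/14 = 98/14 = 7, a_8 = floor((18 + 16)/7) = 4.
  m_9 = 7*4 - 16 = 12, d_9 = (354 - 12^2)/7 = 210/7 = 30, a_9 = floor((18 + 12)/30) = 1.
  m_10 = 30*1 - 12 = 18, d_10 = (354 - 18^2)/30 = 30/30 = 1, a_10 = floor((18 + 18)/1) = 36.
  m_11 = 1*36 - 18 = 18, d_11 = (354 - 18^2)/1 = 30/1 = 30: (m_11, d_11) = (m_1, d_1) = (18, 30), so from here the quotients repeat a_1, ..., a_10; the period length is 10.
So sqrt(354) = [18; (1, 4, 2, 2, 18, 2, 2, 4, 1, 36)] with period length k = 10.
k is even, so the fundamental solution of x^2 - 354y^2 = 1 is (p_{k-1}, q_{k-1}) = (p_9, q_9); compute convergents through index 9.
Convergents (p_i = a_i*p_{i-1} + p_{i-2}, q_i = a_i*q_{i-1} + q_{i-2} with p_{-2}=0, p_{-1}=1, q_{-2}=1, q_{-1}=0):
  i=0: a_0=18, p_0 = 18*1 + 0 = 18, q_0 = 18*0 + 1 = 1.
  i=1: a_1=1, p_1 = 1*18 + 1 = 19, q_1 = 1*1 + 0 = 1.
  i=2: a_2=4, p_2 = 4*19 + 18 = 94, q_2 = 4*1 + 1 = 5.
  i=3: a_3=2, p_3 = 2*94 + 19 = 207, q_3 = 2*5 + 1 = 11.
  i=4: a_4=2, p_4 = 2*207 + 94 = 508, q_4 = 2*11 + 5 = 27.
  i=5: a_5=18, p_5 = 18*508 + 207 = 9351, q_5 = 18*27 + 11 = 497.
  i=6: a_6=2, p_6 = 2*9351 + 508 = 19210, q_6 = 2*497 + 27 = 1021.
  i=7: a_7=2, p_7 = 2*19210 + 9351 = 47771, q_7 = 2*1021 + 497 = 2539.
  i=8: a_8=4, p_8 = 4*47771 + 19210 = 210294, q_8 = 4*2539 + 1021 = 11177.
  i=9: a_9=1, p_9 = 1*210294 + 47771 = 258065, q_9 = 1*11177 + 2539 = 13716.
Check: 258065^2 - 354*13716^2 = 66597544225 - 66597544224 = 1, so (x, y) = (258065, 13716) solves the equation, and by the theorem it is the least positive solution.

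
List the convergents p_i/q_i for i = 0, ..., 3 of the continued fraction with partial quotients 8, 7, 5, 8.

Using the convergent recurrence p_i = a_i*p_{i-1} + p_{i-2}, q_i = a_i*q_{i-1} + q_{i-2} with p_{-2}=0, p_{-1}=1, q_{-2}=1, q_{-1}=0:
  i=0: a_0=8, p_0 = 8*1 + 0 = 8, q_0 = 8*0 + 1 = 1.
  i=1: a_1=7, p_1 = 7*8 + 1 = 57, q_1 = 7*1 + 0 = 7.
  i=2: a_2=5, p_2 = 5*57 + 8 = 293, q_2 = 5*7 + 1 = 36.
  i=3: a_3=8, p_3 = 8*293 + 57 = 2401, q_3 = 8*36 + 7 = 295.

8/1, 57/7, 293/36, 2401/295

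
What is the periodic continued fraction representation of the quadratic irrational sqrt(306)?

Write x_i = (sqrt(306) + m_i)/d_i with (m_0, d_0) = (0, 1). a_0 = floor(sqrt(306)) = 17, since 17^2 = 289 <= 306 < 324 = 18^2.
Iterate m_{i+1} = d_i*a_i - m_i, d_{i+1} = (306 - m_{i+1}^2)/d_i, a_{i+1} = floor((a_0 + m_{i+1})/d_{i+1}):
  m_1 = 1*17 - 0 = 17, d_1 = (306 - 17^2)/1 = 17/1 = 17, a_1 = floor((17 + 17)/17) = 2.
  m_2 = 17*2 - 17 = 17, d_2 = (306 - 17^2)/17 = 17/17 = 1, a_2 = floor((17 + 17)/1) = 34.
  m_3 = 1*34 - 17 = 17, d_3 = (306 - 17^2)/1 = 17/1 = 17: (m_3, d_3) = (m_1, d_1) = (17, 17), so from here the quotients repeat a_1, a_2; the period length is 2.
Hence the expansion of sqrt(306) is a_0 = 17 followed by the repeating block 2, 34 (period 2).

[17; (2, 34)]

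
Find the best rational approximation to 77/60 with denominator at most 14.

9/7

Expand x = 77/60 as a continued fraction with the Euclidean algorithm:
  77 = 1*60 + 17, so a_0 = 1.
  60 = 3*17 + 9, so a_1 = 3.
  17 = 1*9 + 8, so a_2 = 1.
  9 = 1*8 + 1, so a_3 = 1.
  8 = 8*1 + 0, so a_4 = 8.
so x = [1; 3, 1, 1, 8].
Convergents (p_i = a_i*p_{i-1} + p_{i-2}, q_i = a_i*q_{i-1} + q_{i-2} with p_{-2}=0, p_{-1}=1, q_{-2}=1, q_{-1}=0), until the denominator exceeds 14:
  i=0: a_0=1, p_0 = 1*1 + 0 = 1, q_0 = 1*0 + 1 = 1.
  i=1: a_1=3, p_1 = 3*1 + 1 = 4, q_1 = 3*1 + 0 = 3.
  i=2: a_2=1, p_2 = 1*4 + 1 = 5, q_2 = 1*3 + 1 = 4.
  i=3: a_3=1, p_3 = 1*5 + 4 = 9, q_3 = 1*4 + 3 = 7.
  i=4: a_4=8, p_4 = 8*9 + 5 = 77, q_4 = 8*7 + 4 = 60.
q_4 = 60 > 14, so the last convergent with denominator <= 14 is p_3/q_3 = 9/7.
The closest fraction with denominator <= 14 is either p_3/q_3 or the intermediate fraction (k*p_3 + p_2)/(k*q_3 + q_2) with the largest k >= 1 whose denominator stays <= 14; these approach x as k grows, and every other convergent or intermediate fraction in range is farther away.
Largest k: floor((14 - q_2)/q_3) = floor((14 - 4)/7) = 1.
That gives (1*9 + 5)/(1*7 + 4) = 14/11.
Compare the errors: |x - 9/7| = |77*7 - 9*60|/(60*7) = 1/420, and |x - 14/11| = |77*11 - 14*60|/(60*11) = 7/660.
Cross-multiplying, 1*660 = 660 < 2940 = 7*420, so 1/420 is smaller: the convergent 9/7 is closer to x than 14/11.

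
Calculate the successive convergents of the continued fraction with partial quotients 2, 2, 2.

Using the convergent recurrence p_i = a_i*p_{i-1} + p_{i-2}, q_i = a_i*q_{i-1} + q_{i-2} with p_{-2}=0, p_{-1}=1, q_{-2}=1, q_{-1}=0:
  i=0: a_0=2, p_0 = 2*1 + 0 = 2, q_0 = 2*0 + 1 = 1.
  i=1: a_1=2, p_1 = 2*2 + 1 = 5, q_1 = 2*1 + 0 = 2.
  i=2: a_2=2, p_2 = 2*5 + 2 = 12, q_2 = 2*2 + 1 = 5.

2/1, 5/2, 12/5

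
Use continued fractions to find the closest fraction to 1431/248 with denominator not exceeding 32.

Expand x = 1431/248 as a continued fraction with the Euclidean algorithm:
  1431 = 5*248 + 191, so a_0 = 5.
  248 = 1*191 + 57, so a_1 = 1.
  191 = 3*57 + 20, so a_2 = 3.
  57 = 2*20 + 17, so a_3 = 2.
  20 = 1*17 + 3, so a_4 = 1.
  17 = 5*3 + 2, so a_5 = 5.
  3 = 1*2 + 1, so a_6 = 1.
  2 = 2*1 + 0, so a_7 = 2.
so x = [5; 1, 3, 2, 1, 5, 1, 2].
Convergents (p_i = a_i*p_{i-1} + p_{i-2}, q_i = a_i*q_{i-1} + q_{i-2} with p_{-2}=0, p_{-1}=1, q_{-2}=1, q_{-1}=0), until the denominator exceeds 32:
  i=0: a_0=5, p_0 = 5*1 + 0 = 5, q_0 = 5*0 + 1 = 1.
  i=1: a_1=1, p_1 = 1*5 + 1 = 6, q_1 = 1*1 + 0 = 1.
  i=2: a_2=3, p_2 = 3*6 + 5 = 23, q_2 = 3*1 + 1 = 4.
  i=3: a_3=2, p_3 = 2*23 + 6 = 52, q_3 = 2*4 + 1 = 9.
  i=4: a_4=1, p_4 = 1*52 + 23 = 75, q_4 = 1*9 + 4 = 13.
  i=5: a_5=5, p_5 = 5*75 + 52 = 427, q_5 = 5*13 + 9 = 74.
q_5 = 74 > 32, so the last convergent with denominator <= 32 is p_4/q_4 = 75/13.
The closest fraction with denominator <= 32 is either p_4/q_4 or the intermediate fraction (k*p_4 + p_3)/(k*q_4 + q_3) with the largest k >= 1 whose denominator stays <= 32; these approach x as k grows, and every other convergent or intermediate fraction in range is farther away.
Largest k: floor((32 - q_3)/q_4) = floor((32 - 9)/13) = 1.
That gives (1*75 + 52)/(1*13 + 9) = 127/22.
Compare the errors: |x - 75/13| = |1431*13 - 75*248|/(248*13) = 3/3224, and |x - 127/22| = |1431*22 - 127*248|/(248*22) = 14/5456.
Cross-multiplying, 3*5456 = 16368 < 45136 = 14*3224, so 3/3224 is smaller: the convergent 75/13 is closer to x than 127/22.

75/13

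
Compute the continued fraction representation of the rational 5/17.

Run the Euclidean algorithm on 5 and 17; the successive quotients are the partial quotients a_0, a_1, ... (each step inverts the fractional part left over by the previous one):
  5 = 0*17 + 5, so a_0 = 0.
  17 = 3*5 + 2, so a_1 = 3.
  5 = 2*2 + 1, so a_2 = 2.
  2 = 2*1 + 0, so a_3 = 2.
The remainder reaches 0 after 4 divisions, so the expansion has 4 partial quotients, read off in order.

[0; 3, 2, 2]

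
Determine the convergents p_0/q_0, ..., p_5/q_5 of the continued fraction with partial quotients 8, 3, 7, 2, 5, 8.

8/1, 25/3, 183/22, 391/47, 2138/257, 17495/2103

Using the convergent recurrence p_i = a_i*p_{i-1} + p_{i-2}, q_i = a_i*q_{i-1} + q_{i-2} with p_{-2}=0, p_{-1}=1, q_{-2}=1, q_{-1}=0:
  i=0: a_0=8, p_0 = 8*1 + 0 = 8, q_0 = 8*0 + 1 = 1.
  i=1: a_1=3, p_1 = 3*8 + 1 = 25, q_1 = 3*1 + 0 = 3.
  i=2: a_2=7, p_2 = 7*25 + 8 = 183, q_2 = 7*3 + 1 = 22.
  i=3: a_3=2, p_3 = 2*183 + 25 = 391, q_3 = 2*22 + 3 = 47.
  i=4: a_4=5, p_4 = 5*391 + 183 = 2138, q_4 = 5*47 + 22 = 257.
  i=5: a_5=8, p_5 = 8*2138 + 391 = 17495, q_5 = 8*257 + 47 = 2103.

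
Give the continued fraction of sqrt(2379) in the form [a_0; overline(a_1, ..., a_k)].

[48; overline(1, 3, 2, 3, 1, 96)]

Write x_i = (sqrt(2379) + m_i)/d_i with (m_0, d_0) = (0, 1). a_0 = floor(sqrt(2379)) = 48, since 48^2 = 2304 <= 2379 < 2401 = 49^2.
Iterate m_{i+1} = d_i*a_i - m_i, d_{i+1} = (2379 - m_{i+1}^2)/d_i, a_{i+1} = floor((a_0 + m_{i+1})/d_{i+1}):
  m_1 = 1*48 - 0 = 48, d_1 = (2379 - 48^2)/1 = 75/1 = 75, a_1 = floor((48 + 48)/75) = 1.
  m_2 = 75*1 - 48 = 27, d_2 = (2379 - 27^2)/75 = 1650/75 = 22, a_2 = floor((48 + 27)/22) = 3.
  m_3 = 22*3 - 27 = 39, d_3 = (2379 - 39^2)/22 = 858/22 = 39, a_3 = floor((48 + 39)/39) = 2.
  m_4 = 39*2 - 39 = 39, d_4 = (2379 - 39^2)/39 = 858/39 = 22, a_4 = floor((48 + 39)/22) = 3.
  m_5 = 22*3 - 39 = 27, d_5 = (2379 - 27^2)/22 = 1650/22 = 75, a_5 = floor((48 + 27)/75) = 1.
  m_6 = 75*1 - 27 = 48, d_6 = (2379 - 48^2)/75 = 75/75 = 1, a_6 = floor((48 + 48)/1) = 96.
  m_7 = 1*96 - 48 = 48, d_7 = (2379 - 48^2)/1 = 75/1 = 75: (m_7, d_7) = (m_1, d_1) = (48, 75), so from here the quotients repeat a_1, ..., a_6; the period length is 6.
Hence the expansion of sqrt(2379) is a_0 = 48 followed by the repeating block 1, 3, 2, 3, 1, 96 (period 6).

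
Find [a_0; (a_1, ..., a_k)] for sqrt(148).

[12; (6, 24)]

Write x_i = (sqrt(148) + m_i)/d_i with (m_0, d_0) = (0, 1). a_0 = floor(sqrt(148)) = 12, since 12^2 = 144 <= 148 < 169 = 13^2.
Iterate m_{i+1} = d_i*a_i - m_i, d_{i+1} = (148 - m_{i+1}^2)/d_i, a_{i+1} = floor((a_0 + m_{i+1})/d_{i+1}):
  m_1 = 1*12 - 0 = 12, d_1 = (148 - 12^2)/1 = 4/1 = 4, a_1 = floor((12 + 12)/4) = 6.
  m_2 = 4*6 - 12 = 12, d_2 = (148 - 12^2)/4 = 4/4 = 1, a_2 = floor((12 + 12)/1) = 24.
  m_3 = 1*24 - 12 = 12, d_3 = (148 - 12^2)/1 = 4/1 = 4: (m_3, d_3) = (m_1, d_1) = (12, 4), so from here the quotients repeat a_1, a_2; the period length is 2.
Hence the expansion of sqrt(148) is a_0 = 12 followed by the repeating block 6, 24 (period 2).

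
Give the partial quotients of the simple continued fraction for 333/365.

[0; 1, 10, 2, 2, 6]

Run the Euclidean algorithm on 333 and 365; the successive quotients are the partial quotients a_0, a_1, ... (each step inverts the fractional part left over by the previous one):
  333 = 0*365 + 333, so a_0 = 0.
  365 = 1*333 + 32, so a_1 = 1.
  333 = 10*32 + 13, so a_2 = 10.
  32 = 2*13 + 6, so a_3 = 2.
  13 = 2*6 + 1, so a_4 = 2.
  6 = 6*1 + 0, so a_5 = 6.
The remainder reaches 0 after 6 divisions, so the expansion has 6 partial quotients, read off in order.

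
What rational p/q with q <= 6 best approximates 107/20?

16/3

Expand x = 107/20 as a continued fraction with the Euclidean algorithm:
  107 = 5*20 + 7, so a_0 = 5.
  20 = 2*7 + 6, so a_1 = 2.
  7 = 1*6 + 1, so a_2 = 1.
  6 = 6*1 + 0, so a_3 = 6.
so x = [5; 2, 1, 6].
Convergents (p_i = a_i*p_{i-1} + p_{i-2}, q_i = a_i*q_{i-1} + q_{i-2} with p_{-2}=0, p_{-1}=1, q_{-2}=1, q_{-1}=0), until the denominator exceeds 6:
  i=0: a_0=5, p_0 = 5*1 + 0 = 5, q_0 = 5*0 + 1 = 1.
  i=1: a_1=2, p_1 = 2*5 + 1 = 11, q_1 = 2*1 + 0 = 2.
  i=2: a_2=1, p_2 = 1*11 + 5 = 16, q_2 = 1*2 + 1 = 3.
  i=3: a_3=6, p_3 = 6*16 + 11 = 107, q_3 = 6*3 + 2 = 20.
q_3 = 20 > 6, so the last convergent with denominator <= 6 is p_2/q_2 = 16/3.
The closest fraction with denominator <= 6 is either p_2/q_2 or the intermediate fraction (k*p_2 + p_1)/(k*q_2 + q_1) with the largest k >= 1 whose denominator stays <= 6; these approach x as k grows, and every other convergent or intermediate fraction in range is farther away.
Largest k: floor((6 - q_1)/q_2) = floor((6 - 2)/3) = 1.
That gives (1*16 + 11)/(1*3 + 2) = 27/5.
Compare the errors: |x - 16/3| = |107*3 - 16*20|/(20*3) = 1/60, and |x - 27/5| = |107*5 - 27*20|/(20*5) = 5/100.
Cross-multiplying, 1*100 = 100 < 300 = 5*60, so 1/60 is smaller: the convergent 16/3 is closer to x than 27/5.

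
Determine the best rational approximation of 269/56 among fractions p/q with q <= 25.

24/5

Expand x = 269/56 as a continued fraction with the Euclidean algorithm:
  269 = 4*56 + 45, so a_0 = 4.
  56 = 1*45 + 11, so a_1 = 1.
  45 = 4*11 + 1, so a_2 = 4.
  11 = 11*1 + 0, so a_3 = 11.
so x = [4; 1, 4, 11].
Convergents (p_i = a_i*p_{i-1} + p_{i-2}, q_i = a_i*q_{i-1} + q_{i-2} with p_{-2}=0, p_{-1}=1, q_{-2}=1, q_{-1}=0), until the denominator exceeds 25:
  i=0: a_0=4, p_0 = 4*1 + 0 = 4, q_0 = 4*0 + 1 = 1.
  i=1: a_1=1, p_1 = 1*4 + 1 = 5, q_1 = 1*1 + 0 = 1.
  i=2: a_2=4, p_2 = 4*5 + 4 = 24, q_2 = 4*1 + 1 = 5.
  i=3: a_3=11, p_3 = 11*24 + 5 = 269, q_3 = 11*5 + 1 = 56.
q_3 = 56 > 25, so the last convergent with denominator <= 25 is p_2/q_2 = 24/5.
The closest fraction with denominator <= 25 is either p_2/q_2 or the intermediate fraction (k*p_2 + p_1)/(k*q_2 + q_1) with the largest k >= 1 whose denominator stays <= 25; these approach x as k grows, and every other convergent or intermediate fraction in range is farther away.
Largest k: floor((25 - q_1)/q_2) = floor((25 - 1)/5) = 4.
That gives (4*24 + 5)/(4*5 + 1) = 101/21.
Compare the errors: |x - 24/5| = |269*5 - 24*56|/(56*5) = 1/280, and |x - 101/21| = |269*21 - 101*56|/(56*21) = 7/1176.
Cross-multiplying, 1*1176 = 1176 < 1960 = 7*280, so 1/280 is smaller: the convergent 24/5 is closer to x than 101/21.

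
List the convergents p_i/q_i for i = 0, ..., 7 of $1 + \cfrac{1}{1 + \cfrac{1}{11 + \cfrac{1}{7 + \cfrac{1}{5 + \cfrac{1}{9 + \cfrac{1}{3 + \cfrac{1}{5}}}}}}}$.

Using the convergent recurrence p_i = a_i*p_{i-1} + p_{i-2}, q_i = a_i*q_{i-1} + q_{i-2} with p_{-2}=0, p_{-1}=1, q_{-2}=1, q_{-1}=0:
  i=0: a_0=1, p_0 = 1*1 + 0 = 1, q_0 = 1*0 + 1 = 1.
  i=1: a_1=1, p_1 = 1*1 + 1 = 2, q_1 = 1*1 + 0 = 1.
  i=2: a_2=11, p_2 = 11*2 + 1 = 23, q_2 = 11*1 + 1 = 12.
  i=3: a_3=7, p_3 = 7*23 + 2 = 163, q_3 = 7*12 + 1 = 85.
  i=4: a_4=5, p_4 = 5*163 + 23 = 838, q_4 = 5*85 + 12 = 437.
  i=5: a_5=9, p_5 = 9*838 + 163 = 7705, q_5 = 9*437 + 85 = 4018.
  i=6: a_6=3, p_6 = 3*7705 + 838 = 23953, q_6 = 3*4018 + 437 = 12491.
  i=7: a_7=5, p_7 = 5*23953 + 7705 = 127470, q_7 = 5*12491 + 4018 = 66473.

1/1, 2/1, 23/12, 163/85, 838/437, 7705/4018, 23953/12491, 127470/66473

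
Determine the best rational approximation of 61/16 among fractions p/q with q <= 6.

19/5

Expand x = 61/16 as a continued fraction with the Euclidean algorithm:
  61 = 3*16 + 13, so a_0 = 3.
  16 = 1*13 + 3, so a_1 = 1.
  13 = 4*3 + 1, so a_2 = 4.
  3 = 3*1 + 0, so a_3 = 3.
so x = [3; 1, 4, 3].
Convergents (p_i = a_i*p_{i-1} + p_{i-2}, q_i = a_i*q_{i-1} + q_{i-2} with p_{-2}=0, p_{-1}=1, q_{-2}=1, q_{-1}=0), until the denominator exceeds 6:
  i=0: a_0=3, p_0 = 3*1 + 0 = 3, q_0 = 3*0 + 1 = 1.
  i=1: a_1=1, p_1 = 1*3 + 1 = 4, q_1 = 1*1 + 0 = 1.
  i=2: a_2=4, p_2 = 4*4 + 3 = 19, q_2 = 4*1 + 1 = 5.
  i=3: a_3=3, p_3 = 3*19 + 4 = 61, q_3 = 3*5 + 1 = 16.
q_3 = 16 > 6, so the last convergent with denominator <= 6 is p_2/q_2 = 19/5.
The closest fraction with denominator <= 6 is either p_2/q_2 or the intermediate fraction (k*p_2 + p_1)/(k*q_2 + q_1) with the largest k >= 1 whose denominator stays <= 6; these approach x as k grows, and every other convergent or intermediate fraction in range is farther away.
Largest k: floor((6 - q_1)/q_2) = floor((6 - 1)/5) = 1.
That gives (1*19 + 4)/(1*5 + 1) = 23/6.
Compare the errors: |x - 19/5| = |61*5 - 19*16|/(16*5) = 1/80, and |x - 23/6| = |61*6 - 23*16|/(16*6) = 2/96.
Cross-multiplying, 1*96 = 96 < 160 = 2*80, so 1/80 is smaller: the convergent 19/5 is closer to x than 23/6.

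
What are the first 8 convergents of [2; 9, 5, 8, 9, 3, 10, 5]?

2/1, 19/9, 97/46, 795/377, 7252/3439, 22551/10694, 232762/110379, 1186361/562589

Using the convergent recurrence p_i = a_i*p_{i-1} + p_{i-2}, q_i = a_i*q_{i-1} + q_{i-2} with p_{-2}=0, p_{-1}=1, q_{-2}=1, q_{-1}=0:
  i=0: a_0=2, p_0 = 2*1 + 0 = 2, q_0 = 2*0 + 1 = 1.
  i=1: a_1=9, p_1 = 9*2 + 1 = 19, q_1 = 9*1 + 0 = 9.
  i=2: a_2=5, p_2 = 5*19 + 2 = 97, q_2 = 5*9 + 1 = 46.
  i=3: a_3=8, p_3 = 8*97 + 19 = 795, q_3 = 8*46 + 9 = 377.
  i=4: a_4=9, p_4 = 9*795 + 97 = 7252, q_4 = 9*377 + 46 = 3439.
  i=5: a_5=3, p_5 = 3*7252 + 795 = 22551, q_5 = 3*3439 + 377 = 10694.
  i=6: a_6=10, p_6 = 10*22551 + 7252 = 232762, q_6 = 10*10694 + 3439 = 110379.
  i=7: a_7=5, p_7 = 5*232762 + 22551 = 1186361, q_7 = 5*110379 + 10694 = 562589.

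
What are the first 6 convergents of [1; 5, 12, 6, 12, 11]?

Using the convergent recurrence p_i = a_i*p_{i-1} + p_{i-2}, q_i = a_i*q_{i-1} + q_{i-2} with p_{-2}=0, p_{-1}=1, q_{-2}=1, q_{-1}=0:
  i=0: a_0=1, p_0 = 1*1 + 0 = 1, q_0 = 1*0 + 1 = 1.
  i=1: a_1=5, p_1 = 5*1 + 1 = 6, q_1 = 5*1 + 0 = 5.
  i=2: a_2=12, p_2 = 12*6 + 1 = 73, q_2 = 12*5 + 1 = 61.
  i=3: a_3=6, p_3 = 6*73 + 6 = 444, q_3 = 6*61 + 5 = 371.
  i=4: a_4=12, p_4 = 12*444 + 73 = 5401, q_4 = 12*371 + 61 = 4513.
  i=5: a_5=11, p_5 = 11*5401 + 444 = 59855, q_5 = 11*4513 + 371 = 50014.

1/1, 6/5, 73/61, 444/371, 5401/4513, 59855/50014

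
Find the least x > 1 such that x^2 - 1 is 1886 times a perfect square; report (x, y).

First expand sqrt(1886) as a continued fraction. With x_i = (sqrt(1886) + m_i)/d_i and (m_0, d_0) = (0, 1): a_0 = floor(sqrt(1886)) = 43, since 43^2 = 1849 <= 1886 < 1936 = 44^2.
Iterate m_{i+1} = d_i*a_i - m_i, d_{i+1} = (1886 - m_{i+1}^2)/d_i, a_{i+1} = floor((a_0 + m_{i+1})/d_{i+1}):
  m_1 = 1*43 - 0 = 43, d_1 = (1886 - 43^2)/1 = 37/1 = 37, a_1 = floor((43 + 43)/37) = 2.
  m_2 = 37*2 - 43 = 31, d_2 = (1886 - 31^2)/37 = 925/37 = 25, a_2 = floor((43 + 31)/25) = 2.
  m_3 = 25*2 - 31 = 19, d_3 = (1886 - 19^2)/25 = 1525/25 = 61, a_3 = floor((43 + 19)/61) = 1.
  m_4 = 61*1 - 19 = 42, d_4 = (1886 - 42^2)/61 = 122/61 = 2, a_4 = floor((43 + 42)/2) = 42.
  m_5 = 2*42 - 42 = 42, d_5 = (1886 - 42^2)/2 = 122/2 = 61, a_5 = floor((43 + 42)/61) = 1.
  m_6 = 61*1 - 42 = 19, d_6 = (1886 - 19^2)/61 = 1525/61 = 25, a_6 = floor((43 + 19)/25) = 2.
  m_7 = 25*2 - 19 = 31, d_7 = (1886 - 31^2)/25 = 925/25 = 37, a_7 = floor((43 + 31)/37) = 2.
  m_8 = 37*2 - 31 = 43, d_8 = (1886 - 43^2)/37 = 37/37 = 1, a_8 = floor((43 + 43)/1) = 86.
  m_9 = 1*86 - 43 = 43, d_9 = (1886 - 43^2)/1 = 37/1 = 37: (m_9, d_9) = (m_1, d_1) = (43, 37), so from here the quotients repeat a_1, ..., a_8; the period length is 8.
So sqrt(1886) = [43; (2, 2, 1, 42, 1, 2, 2, 86)] with period length k = 8.
k is even, so the fundamental solution of x^2 - 1886y^2 = 1 is (p_{k-1}, q_{k-1}) = (p_7, q_7); compute convergents through index 7.
Convergents (p_i = a_i*p_{i-1} + p_{i-2}, q_i = a_i*q_{i-1} + q_{i-2} with p_{-2}=0, p_{-1}=1, q_{-2}=1, q_{-1}=0):
  i=0: a_0=43, p_0 = 43*1 + 0 = 43, q_0 = 43*0 + 1 = 1.
  i=1: a_1=2, p_1 = 2*43 + 1 = 87, q_1 = 2*1 + 0 = 2.
  i=2: a_2=2, p_2 = 2*87 + 43 = 217, q_2 = 2*2 + 1 = 5.
  i=3: a_3=1, p_3 = 1*217 + 87 = 304, q_3 = 1*5 + 2 = 7.
  i=4: a_4=42, p_4 = 42*304 + 217 = 12985, q_4 = 42*7 + 5 = 299.
  i=5: a_5=1, p_5 = 1*12985 + 304 = 13289, q_5 = 1*299 + 7 = 306.
  i=6: a_6=2, p_6 = 2*13289 + 12985 = 39563, q_6 = 2*306 + 299 = 911.
  i=7: a_7=2, p_7 = 2*39563 + 13289 = 92415, q_7 = 2*911 + 306 = 2128.
Check: 92415^2 - 1886*2128^2 = 8540532225 - 8540532224 = 1, so (x, y) = (92415, 2128) solves the equation, and by the theorem it is the least positive solution.

(x, y) = (92415, 2128)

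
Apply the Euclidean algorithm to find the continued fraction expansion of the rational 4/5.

Run the Euclidean algorithm on 4 and 5; the successive quotients are the partial quotients a_0, a_1, ... (each step inverts the fractional part left over by the previous one):
  4 = 0*5 + 4, so a_0 = 0.
  5 = 1*4 + 1, so a_1 = 1.
  4 = 4*1 + 0, so a_2 = 4.
The remainder reaches 0 after 3 divisions, so the expansion has 3 partial quotients, read off in order.

[0; 1, 4]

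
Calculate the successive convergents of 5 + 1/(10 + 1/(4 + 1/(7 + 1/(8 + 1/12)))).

5/1, 51/10, 209/41, 1514/297, 12321/2417, 149366/29301

Using the convergent recurrence p_i = a_i*p_{i-1} + p_{i-2}, q_i = a_i*q_{i-1} + q_{i-2} with p_{-2}=0, p_{-1}=1, q_{-2}=1, q_{-1}=0:
  i=0: a_0=5, p_0 = 5*1 + 0 = 5, q_0 = 5*0 + 1 = 1.
  i=1: a_1=10, p_1 = 10*5 + 1 = 51, q_1 = 10*1 + 0 = 10.
  i=2: a_2=4, p_2 = 4*51 + 5 = 209, q_2 = 4*10 + 1 = 41.
  i=3: a_3=7, p_3 = 7*209 + 51 = 1514, q_3 = 7*41 + 10 = 297.
  i=4: a_4=8, p_4 = 8*1514 + 209 = 12321, q_4 = 8*297 + 41 = 2417.
  i=5: a_5=12, p_5 = 12*12321 + 1514 = 149366, q_5 = 12*2417 + 297 = 29301.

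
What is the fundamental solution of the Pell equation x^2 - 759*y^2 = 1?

(x, y) = (551, 20)

First expand sqrt(759) as a continued fraction. With x_i = (sqrt(759) + m_i)/d_i and (m_0, d_0) = (0, 1): a_0 = floor(sqrt(759)) = 27, since 27^2 = 729 <= 759 < 784 = 28^2.
Iterate m_{i+1} = d_i*a_i - m_i, d_{i+1} = (759 - m_{i+1}^2)/d_i, a_{i+1} = floor((a_0 + m_{i+1})/d_{i+1}):
  m_1 = 1*27 - 0 = 27, d_1 = (759 - 27^2)/1 = 30/1 = 30, a_1 = floor((27 + 27)/30) = 1.
  m_2 = 30*1 - 27 = 3, d_2 = (759 - 3^2)/30 = 750/30 = 25, a_2 = floor((27 + 3)/25) = 1.
  m_3 = 25*1 - 3 = 22, d_3 = (759 - 22^2)/25 = 275/25 = 11, a_3 = floor((27 + 22)/11) = 4.
  m_4 = 11*4 - 22 = 22, d_4 = (759 - 22^2)/11 = 275/11 = 25, a_4 = floor((27 + 22)/25) = 1.
  m_5 = 25*1 - 22 = 3, d_5 = (759 - 3^2)/25 = 750/25 = 30, a_5 = floor((27 + 3)/30) = 1.
  m_6 = 30*1 - 3 = 27, d_6 = (759 - 27^2)/30 = 30/30 = 1, a_6 = floor((27 + 27)/1) = 54.
  m_7 = 1*54 - 27 = 27, d_7 = (759 - 27^2)/1 = 30/1 = 30: (m_7, d_7) = (m_1, d_1) = (27, 30), so from here the quotients repeat a_1, ..., a_6; the period length is 6.
So sqrt(759) = [27; (1, 1, 4, 1, 1, 54)] with period length k = 6.
k is even, so the fundamental solution of x^2 - 759y^2 = 1 is (p_{k-1}, q_{k-1}) = (p_5, q_5); compute convergents through index 5.
Convergents (p_i = a_i*p_{i-1} + p_{i-2}, q_i = a_i*q_{i-1} + q_{i-2} with p_{-2}=0, p_{-1}=1, q_{-2}=1, q_{-1}=0):
  i=0: a_0=27, p_0 = 27*1 + 0 = 27, q_0 = 27*0 + 1 = 1.
  i=1: a_1=1, p_1 = 1*27 + 1 = 28, q_1 = 1*1 + 0 = 1.
  i=2: a_2=1, p_2 = 1*28 + 27 = 55, q_2 = 1*1 + 1 = 2.
  i=3: a_3=4, p_3 = 4*55 + 28 = 248, q_3 = 4*2 + 1 = 9.
  i=4: a_4=1, p_4 = 1*248 + 55 = 303, q_4 = 1*9 + 2 = 11.
  i=5: a_5=1, p_5 = 1*303 + 248 = 551, q_5 = 1*11 + 9 = 20.
Check: 551^2 - 759*20^2 = 303601 - 303600 = 1, so (x, y) = (551, 20) solves the equation, and by the theorem it is the least positive solution.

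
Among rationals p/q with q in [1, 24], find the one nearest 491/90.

Expand x = 491/90 as a continued fraction with the Euclidean algorithm:
  491 = 5*90 + 41, so a_0 = 5.
  90 = 2*41 + 8, so a_1 = 2.
  41 = 5*8 + 1, so a_2 = 5.
  8 = 8*1 + 0, so a_3 = 8.
so x = [5; 2, 5, 8].
Convergents (p_i = a_i*p_{i-1} + p_{i-2}, q_i = a_i*q_{i-1} + q_{i-2} with p_{-2}=0, p_{-1}=1, q_{-2}=1, q_{-1}=0), until the denominator exceeds 24:
  i=0: a_0=5, p_0 = 5*1 + 0 = 5, q_0 = 5*0 + 1 = 1.
  i=1: a_1=2, p_1 = 2*5 + 1 = 11, q_1 = 2*1 + 0 = 2.
  i=2: a_2=5, p_2 = 5*11 + 5 = 60, q_2 = 5*2 + 1 = 11.
  i=3: a_3=8, p_3 = 8*60 + 11 = 491, q_3 = 8*11 + 2 = 90.
q_3 = 90 > 24, so the last convergent with denominator <= 24 is p_2/q_2 = 60/11.
The closest fraction with denominator <= 24 is either p_2/q_2 or the intermediate fraction (k*p_2 + p_1)/(k*q_2 + q_1) with the largest k >= 1 whose denominator stays <= 24; these approach x as k grows, and every other convergent or intermediate fraction in range is farther away.
Largest k: floor((24 - q_1)/q_2) = floor((24 - 2)/11) = 2.
That gives (2*60 + 11)/(2*11 + 2) = 131/24.
Compare the errors: |x - 60/11| = |491*11 - 60*90|/(90*11) = 1/990, and |x - 131/24| = |491*24 - 131*90|/(90*24) = 6/2160.
Cross-multiplying, 1*2160 = 2160 < 5940 = 6*990, so 1/990 is smaller: the convergent 60/11 is closer to x than 131/24.

60/11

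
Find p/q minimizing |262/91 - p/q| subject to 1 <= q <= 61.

Expand x = 262/91 as a continued fraction with the Euclidean algorithm:
  262 = 2*91 + 80, so a_0 = 2.
  91 = 1*80 + 11, so a_1 = 1.
  80 = 7*11 + 3, so a_2 = 7.
  11 = 3*3 + 2, so a_3 = 3.
  3 = 1*2 + 1, so a_4 = 1.
  2 = 2*1 + 0, so a_5 = 2.
so x = [2; 1, 7, 3, 1, 2].
Convergents (p_i = a_i*p_{i-1} + p_{i-2}, q_i = a_i*q_{i-1} + q_{i-2} with p_{-2}=0, p_{-1}=1, q_{-2}=1, q_{-1}=0), until the denominator exceeds 61:
  i=0: a_0=2, p_0 = 2*1 + 0 = 2, q_0 = 2*0 + 1 = 1.
  i=1: a_1=1, p_1 = 1*2 + 1 = 3, q_1 = 1*1 + 0 = 1.
  i=2: a_2=7, p_2 = 7*3 + 2 = 23, q_2 = 7*1 + 1 = 8.
  i=3: a_3=3, p_3 = 3*23 + 3 = 72, q_3 = 3*8 + 1 = 25.
  i=4: a_4=1, p_4 = 1*72 + 23 = 95, q_4 = 1*25 + 8 = 33.
  i=5: a_5=2, p_5 = 2*95 + 72 = 262, q_5 = 2*33 + 25 = 91.
q_5 = 91 > 61, so the last convergent with denominator <= 61 is p_4/q_4 = 95/33.
The closest fraction with denominator <= 61 is either p_4/q_4 or the intermediate fraction (k*p_4 + p_3)/(k*q_4 + q_3) with the largest k >= 1 whose denominator stays <= 61; these approach x as k grows, and every other convergent or intermediate fraction in range is farther away.
Largest k: floor((61 - q_3)/q_4) = floor((61 - 25)/33) = 1.
That gives (1*95 + 72)/(1*33 + 25) = 167/58.
Compare the errors: |x - 95/33| = |262*33 - 95*91|/(91*33) = 1/3003, and |x - 167/58| = |262*58 - 167*91|/(91*58) = 1/5278.
Cross-multiplying, 1*3003 = 3003 < 5278 = 1*5278, so 1/5278 is smaller: the intermediate fraction 167/58 is closer to x than 95/33.

167/58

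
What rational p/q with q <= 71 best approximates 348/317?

45/41

Expand x = 348/317 as a continued fraction with the Euclidean algorithm:
  348 = 1*317 + 31, so a_0 = 1.
  317 = 10*31 + 7, so a_1 = 10.
  31 = 4*7 + 3, so a_2 = 4.
  7 = 2*3 + 1, so a_3 = 2.
  3 = 3*1 + 0, so a_4 = 3.
so x = [1; 10, 4, 2, 3].
Convergents (p_i = a_i*p_{i-1} + p_{i-2}, q_i = a_i*q_{i-1} + q_{i-2} with p_{-2}=0, p_{-1}=1, q_{-2}=1, q_{-1}=0), until the denominator exceeds 71:
  i=0: a_0=1, p_0 = 1*1 + 0 = 1, q_0 = 1*0 + 1 = 1.
  i=1: a_1=10, p_1 = 10*1 + 1 = 11, q_1 = 10*1 + 0 = 10.
  i=2: a_2=4, p_2 = 4*11 + 1 = 45, q_2 = 4*10 + 1 = 41.
  i=3: a_3=2, p_3 = 2*45 + 11 = 101, q_3 = 2*41 + 10 = 92.
q_3 = 92 > 71, so the last convergent with denominator <= 71 is p_2/q_2 = 45/41.
The closest fraction with denominator <= 71 is either p_2/q_2 or the intermediate fraction (k*p_2 + p_1)/(k*q_2 + q_1) with the largest k >= 1 whose denominator stays <= 71; these approach x as k grows, and every other convergent or intermediate fraction in range is farther away.
Largest k: floor((71 - q_1)/q_2) = floor((71 - 10)/41) = 1.
That gives (1*45 + 11)/(1*41 + 10) = 56/51.
Compare the errors: |x - 45/41| = |348*41 - 45*317|/(317*41) = 3/12997, and |x - 56/51| = |348*51 - 56*317|/(317*51) = 4/16167.
Cross-multiplying, 3*16167 = 48501 < 51988 = 4*12997, so 3/12997 is smaller: the convergent 45/41 is closer to x than 56/51.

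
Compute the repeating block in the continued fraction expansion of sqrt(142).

[11; (1, 10, 1, 22)]

Write x_i = (sqrt(142) + m_i)/d_i with (m_0, d_0) = (0, 1). a_0 = floor(sqrt(142)) = 11, since 11^2 = 121 <= 142 < 144 = 12^2.
Iterate m_{i+1} = d_i*a_i - m_i, d_{i+1} = (142 - m_{i+1}^2)/d_i, a_{i+1} = floor((a_0 + m_{i+1})/d_{i+1}):
  m_1 = 1*11 - 0 = 11, d_1 = (142 - 11^2)/1 = 21/1 = 21, a_1 = floor((11 + 11)/21) = 1.
  m_2 = 21*1 - 11 = 10, d_2 = (142 - 10^2)/21 = 42/21 = 2, a_2 = floor((11 + 10)/2) = 10.
  m_3 = 2*10 - 10 = 10, d_3 = (142 - 10^2)/2 = 42/2 = 21, a_3 = floor((11 + 10)/21) = 1.
  m_4 = 21*1 - 10 = 11, d_4 = (142 - 11^2)/21 = 21/21 = 1, a_4 = floor((11 + 11)/1) = 22.
  m_5 = 1*22 - 11 = 11, d_5 = (142 - 11^2)/1 = 21/1 = 21: (m_5, d_5) = (m_1, d_1) = (11, 21), so from here the quotients repeat a_1, ..., a_4; the period length is 4.
Hence the expansion of sqrt(142) is a_0 = 11 followed by the repeating block 1, 10, 1, 22 (period 4).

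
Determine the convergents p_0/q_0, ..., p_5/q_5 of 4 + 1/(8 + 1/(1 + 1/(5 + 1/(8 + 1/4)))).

Using the convergent recurrence p_i = a_i*p_{i-1} + p_{i-2}, q_i = a_i*q_{i-1} + q_{i-2} with p_{-2}=0, p_{-1}=1, q_{-2}=1, q_{-1}=0:
  i=0: a_0=4, p_0 = 4*1 + 0 = 4, q_0 = 4*0 + 1 = 1.
  i=1: a_1=8, p_1 = 8*4 + 1 = 33, q_1 = 8*1 + 0 = 8.
  i=2: a_2=1, p_2 = 1*33 + 4 = 37, q_2 = 1*8 + 1 = 9.
  i=3: a_3=5, p_3 = 5*37 + 33 = 218, q_3 = 5*9 + 8 = 53.
  i=4: a_4=8, p_4 = 8*218 + 37 = 1781, q_4 = 8*53 + 9 = 433.
  i=5: a_5=4, p_5 = 4*1781 + 218 = 7342, q_5 = 4*433 + 53 = 1785.

4/1, 33/8, 37/9, 218/53, 1781/433, 7342/1785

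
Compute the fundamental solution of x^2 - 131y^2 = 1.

(x, y) = (10610, 927)

First expand sqrt(131) as a continued fraction. With x_i = (sqrt(131) + m_i)/d_i and (m_0, d_0) = (0, 1): a_0 = floor(sqrt(131)) = 11, since 11^2 = 121 <= 131 < 144 = 12^2.
Iterate m_{i+1} = d_i*a_i - m_i, d_{i+1} = (131 - m_{i+1}^2)/d_i, a_{i+1} = floor((a_0 + m_{i+1})/d_{i+1}):
  m_1 = 1*11 - 0 = 11, d_1 = (131 - 11^2)/1 = 10/1 = 10, a_1 = floor((11 + 11)/10) = 2.
  m_2 = 10*2 - 11 = 9, d_2 = (131 - 9^2)/10 = 50/10 = 5, a_2 = floor((11 + 9)/5) = 4.
  m_3 = 5*4 - 9 = 11, d_3 = (131 - 11^2)/5 = 10/5 = 2, a_3 = floor((11 + 11)/2) = 11.
  m_4 = 2*11 - 11 = 11, d_4 = (131 - 11^2)/2 = 10/2 = 5, a_4 = floor((11 + 11)/5) = 4.
  m_5 = 5*4 - 11 = 9, d_5 = (131 - 9^2)/5 = 50/5 = 10, a_5 = floor((11 + 9)/10) = 2.
  m_6 = 10*2 - 9 = 11, d_6 = (131 - 11^2)/10 = 10/10 = 1, a_6 = floor((11 + 11)/1) = 22.
  m_7 = 1*22 - 11 = 11, d_7 = (131 - 11^2)/1 = 10/1 = 10: (m_7, d_7) = (m_1, d_1) = (11, 10), so from here the quotients repeat a_1, ..., a_6; the period length is 6.
So sqrt(131) = [11; (2, 4, 11, 4, 2, 22)] with period length k = 6.
k is even, so the fundamental solution of x^2 - 131y^2 = 1 is (p_{k-1}, q_{k-1}) = (p_5, q_5); compute convergents through index 5.
Convergents (p_i = a_i*p_{i-1} + p_{i-2}, q_i = a_i*q_{i-1} + q_{i-2} with p_{-2}=0, p_{-1}=1, q_{-2}=1, q_{-1}=0):
  i=0: a_0=11, p_0 = 11*1 + 0 = 11, q_0 = 11*0 + 1 = 1.
  i=1: a_1=2, p_1 = 2*11 + 1 = 23, q_1 = 2*1 + 0 = 2.
  i=2: a_2=4, p_2 = 4*23 + 11 = 103, q_2 = 4*2 + 1 = 9.
  i=3: a_3=11, p_3 = 11*103 + 23 = 1156, q_3 = 11*9 + 2 = 101.
  i=4: a_4=4, p_4 = 4*1156 + 103 = 4727, q_4 = 4*101 + 9 = 413.
  i=5: a_5=2, p_5 = 2*4727 + 1156 = 10610, q_5 = 2*413 + 101 = 927.
Check: 10610^2 - 131*927^2 = 112572100 - 112572099 = 1, so (x, y) = (10610, 927) solves the equation, and by the theorem it is the least positive solution.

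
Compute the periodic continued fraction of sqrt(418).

Write x_i = (sqrt(418) + m_i)/d_i with (m_0, d_0) = (0, 1). a_0 = floor(sqrt(418)) = 20, since 20^2 = 400 <= 418 < 441 = 21^2.
Iterate m_{i+1} = d_i*a_i - m_i, d_{i+1} = (418 - m_{i+1}^2)/d_i, a_{i+1} = floor((a_0 + m_{i+1})/d_{i+1}):
  m_1 = 1*20 - 0 = 20, d_1 = (418 - 20^2)/1 = 18/1 = 18, a_1 = floor((20 + 20)/18) = 2.
  m_2 = 18*2 - 20 = 16, d_2 = (418 - 16^2)/18 = 162/18 = 9, a_2 = floor((20 + 16)/9) = 4.
  m_3 = 9*4 - 16 = 20, d_3 = (418 - 20^2)/9 = 18/9 = 2, a_3 = floor((20 + 20)/2) = 20.
  m_4 = 2*20 - 20 = 20, d_4 = (418 - 20^2)/2 = 18/2 = 9, a_4 = floor((20 + 20)/9) = 4.
  m_5 = 9*4 - 20 = 16, d_5 = (418 - 16^2)/9 = 162/9 = 18, a_5 = floor((20 + 16)/18) = 2.
  m_6 = 18*2 - 16 = 20, d_6 = (418 - 20^2)/18 = 18/18 = 1, a_6 = floor((20 + 20)/1) = 40.
  m_7 = 1*40 - 20 = 20, d_7 = (418 - 20^2)/1 = 18/1 = 18: (m_7, d_7) = (m_1, d_1) = (20, 18), so from here the quotients repeat a_1, ..., a_6; the period length is 6.
Hence the expansion of sqrt(418) is a_0 = 20 followed by the repeating block 2, 4, 20, 4, 2, 40 (period 6).

[20; (2, 4, 20, 4, 2, 40)]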